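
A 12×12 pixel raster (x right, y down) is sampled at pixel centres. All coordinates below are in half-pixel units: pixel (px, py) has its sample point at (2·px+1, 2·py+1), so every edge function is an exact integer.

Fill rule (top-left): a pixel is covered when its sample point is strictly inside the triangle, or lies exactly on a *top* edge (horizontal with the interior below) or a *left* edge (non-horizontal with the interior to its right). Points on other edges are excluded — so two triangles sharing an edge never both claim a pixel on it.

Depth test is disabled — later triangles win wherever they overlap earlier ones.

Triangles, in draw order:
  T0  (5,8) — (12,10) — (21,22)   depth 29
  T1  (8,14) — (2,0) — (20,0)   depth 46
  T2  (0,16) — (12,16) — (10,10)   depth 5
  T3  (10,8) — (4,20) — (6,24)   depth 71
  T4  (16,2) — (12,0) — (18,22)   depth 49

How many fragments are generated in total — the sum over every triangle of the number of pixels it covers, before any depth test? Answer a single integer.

T0:
  2·area = 66
  edge (5, 8)→(12, 10): d=(7,2) right/bottom  bias=-1
  edge (12, 10)→(21, 22): d=(9,12) right/bottom  bias=-1
  edge (21, 22)→(5, 8): d=(-16,-14) top-left  bias=+0
    (3,4)@(7, 9): e=[3,51,12] → █
    (4,4)@(9, 9): e=[-1,27,40] → ·
    (3,5)@(7, 11): e=[17,69,-20] → ·
    (4,5)@(9, 11): e=[13,45,8] → █
    (5,5)@(11, 11): e=[9,21,36] → █
    (6,5)@(13, 11): e=[5,-3,64] → ·
    (4,6)@(9, 13): e=[27,63,-24] → ·
    (5,6)@(11, 13): e=[23,39,4] → █
    (6,6)@(13, 13): e=[19,15,32] → █
    (7,6)@(15, 13): e=[15,-9,60] → ·
    (5,7)@(11, 15): e=[37,57,-28] → ·
    (6,7)@(13, 15): e=[33,33,0] → █  [on edge]
  covered (8 px):
    · · · · · · · · · · · ·
    · · · · · · · · · · · ·
    · · · · · · · · · · · ·
    · · · · · · · · · · · ·
    · · · █ · · · · · · · ·
    · · · · █ █ · · · · · ·
    · · · · · █ █ · · · · ·
    · · · · · · █ █ · · · ·
    · · · · · · · · █ · · ·
    · · · · · · · · · · · ·
    · · · · · · · · · · · ·
    · · · · · · · · · · · ·
T1:
  2·area = 252
  edge (8, 14)→(2, 0): d=(-6,-14) top-left  bias=+0
  edge (2, 0)→(20, 0): d=(18,0) top-left  bias=+0
  edge (20, 0)→(8, 14): d=(-12,14) right/bottom  bias=-1
    (1,0)@(3, 1): e=[8,18,226] → █
    (2,0)@(5, 1): e=[36,18,198] → █
    (3,0)@(7, 1): e=[64,18,170] → █
    (4,0)@(9, 1): e=[92,18,142] → █
    (5,0)@(11, 1): e=[120,18,114] → █
    (6,0)@(13, 1): e=[148,18,86] → █
    (7,0)@(15, 1): e=[176,18,58] → █
    (8,0)@(17, 1): e=[204,18,30] → █
    (9,0)@(19, 1): e=[232,18,2] → █
    (10,0)@(21, 1): e=[260,18,-26] → ·
    (1,1)@(3, 3): e=[-4,54,202] → ·
    (2,1)@(5, 3): e=[24,54,174] → █
    (2,3)@(5, 7): e=[0,126,126] → █  [on edge]
    (5,10)@(11, 21): e=[0,378,-126] → ·  [on edge]
  covered (32 px):
    · █ █ █ █ █ █ █ █ █ · ·
    · · █ █ █ █ █ █ █ · · ·
    · · █ █ █ █ █ █ · · · ·
    · · █ █ █ █ █ · · · · ·
    · · · █ █ █ · · · · · ·
    · · · █ █ · · · · · · ·
    · · · · · · · · · · · ·
    · · · · · · · · · · · ·
    · · · · · · · · · · · ·
    · · · · · · · · · · · ·
    · · · · · · · · · · · ·
    · · · · · · · · · · · ·
T2:
  2·area = 72  (B↔C swapped to make it positive)
  edge (0, 16)→(10, 10): d=(10,-6) top-left  bias=+0
  edge (10, 10)→(12, 16): d=(2,6) right/bottom  bias=-1
  edge (12, 16)→(0, 16): d=(-12,0) right/bottom  bias=-1
    (3,0)@(7, 1): e=[-108,0,180] → ·  [on edge]
    (4,3)@(9, 7): e=[-36,0,108] → ·  [on edge]
    (7,3)@(15, 7): e=[0,-36,108] → ·  [on edge]
    (4,5)@(9, 11): e=[4,8,60] → █
    (5,5)@(11, 11): e=[16,-4,60] → ·
    (2,6)@(5, 13): e=[0,36,36] → █  [on edge]
    (3,6)@(7, 13): e=[12,24,36] → █
    (5,6)@(11, 13): e=[36,0,36] → ·  [on edge]
    (1,7)@(3, 15): e=[8,52,12] → █
    (5,7)@(11, 15): e=[56,4,12] → █
    (6,7)@(13, 15): e=[68,-8,12] → ·
    (1,8)@(3, 17): e=[28,56,-12] → ·
    (6,9)@(13, 19): e=[108,0,-36] → ·  [on edge]
  covered (9 px):
    · · · · · · · · · · · ·
    · · · · · · · · · · · ·
    · · · · · · · · · · · ·
    · · · · · · · · · · · ·
    · · · · · · · · · · · ·
    · · · · █ · · · · · · ·
    · · █ █ █ · · · · · · ·
    · █ █ █ █ █ · · · · · ·
    · · · · · · · · · · · ·
    · · · · · · · · · · · ·
    · · · · · · · · · · · ·
    · · · · · · · · · · · ·
T3:
  2·area = 48  (B↔C swapped to make it positive)
  edge (10, 8)→(6, 24): d=(-4,16) right/bottom  bias=-1
  edge (6, 24)→(4, 20): d=(-2,-4) top-left  bias=+0
  edge (4, 20)→(10, 8): d=(6,-12) top-left  bias=+0
    (4,5)@(9, 11): e=[4,38,6] → █
    (5,5)@(11, 11): e=[-28,46,30] → ·
    (4,6)@(9, 13): e=[-4,34,18] → ·
    (3,7)@(7, 15): e=[20,22,6] → █
    (4,7)@(9, 15): e=[-12,30,30] → ·
    (3,8)@(7, 17): e=[12,18,18] → █
    (4,8)@(9, 17): e=[-20,26,42] → ·
    (2,9)@(5, 19): e=[36,6,6] → █
    (4,9)@(9, 19): e=[-28,22,54] → ·
    (2,10)@(5, 21): e=[28,2,18] → █
    (3,10)@(7, 21): e=[-4,10,42] → ·
    (2,11)@(5, 23): e=[20,-2,30] → ·
  covered (6 px):
    · · · · · · · · · · · ·
    · · · · · · · · · · · ·
    · · · · · · · · · · · ·
    · · · · · · · · · · · ·
    · · · · · · · · · · · ·
    · · · · █ · · · · · · ·
    · · · · · · · · · · · ·
    · · · █ · · · · · · · ·
    · · · █ · · · · · · · ·
    · · █ █ · · · · · · · ·
    · · █ · · · · · · · · ·
    · · · · · · · · · · · ·
T4:
  2·area = 76  (B↔C swapped to make it positive)
  edge (16, 2)→(18, 22): d=(2,20) right/bottom  bias=-1
  edge (18, 22)→(12, 0): d=(-6,-22) top-left  bias=+0
  edge (12, 0)→(16, 2): d=(4,2) right/bottom  bias=-1
    (6,0)@(13, 1): e=[58,16,2] → █
    (7,0)@(15, 1): e=[18,60,-2] → ·
    (6,1)@(13, 3): e=[62,4,10] → █
    (7,1)@(15, 3): e=[22,48,6] → █
    (8,1)@(17, 3): e=[-18,92,2] → ·
    (6,2)@(13, 5): e=[66,-8,18] → ·
    (7,2)@(15, 5): e=[26,36,14] → █
    (8,2)@(17, 5): e=[-14,80,10] → ·
    (7,3)@(15, 7): e=[30,24,22] → █
    (8,3)@(17, 7): e=[-10,68,18] → ·
    (7,4)@(15, 9): e=[34,12,30] → █
    (8,4)@(17, 9): e=[-6,56,26] → ·
    (7,5)@(15, 11): e=[38,0,38] → █  [on edge]
  covered (10 px):
    · · · · · · █ · · · · ·
    · · · · · · █ █ · · · ·
    · · · · · · · █ · · · ·
    · · · · · · · █ · · · ·
    · · · · · · · █ · · · ·
    · · · · · · · █ · · · ·
    · · · · · · · · █ · · ·
    · · · · · · · · █ · · ·
    · · · · · · · · █ · · ·
    · · · · · · · · · · · ·
    · · · · · · · · · · · ·
    · · · · · · · · · · · ·

Answer: 65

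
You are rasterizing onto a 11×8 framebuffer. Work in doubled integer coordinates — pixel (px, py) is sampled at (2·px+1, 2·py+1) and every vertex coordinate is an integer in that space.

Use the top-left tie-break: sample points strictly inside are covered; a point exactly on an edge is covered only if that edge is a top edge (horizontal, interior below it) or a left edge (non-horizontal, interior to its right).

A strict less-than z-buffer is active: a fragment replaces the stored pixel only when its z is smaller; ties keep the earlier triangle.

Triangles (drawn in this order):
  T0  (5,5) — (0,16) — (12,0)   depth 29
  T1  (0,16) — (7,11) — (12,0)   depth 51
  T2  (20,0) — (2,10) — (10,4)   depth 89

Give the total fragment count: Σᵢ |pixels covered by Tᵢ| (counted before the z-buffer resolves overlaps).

T0:
  2·area = 52  (B↔C swapped to make it positive)
  edge (5, 5)→(12, 0): d=(7,-5) top-left  bias=+0
  edge (12, 0)→(0, 16): d=(-12,16) right/bottom  bias=-1
  edge (0, 16)→(5, 5): d=(5,-11) top-left  bias=+0
    (5,0)@(11, 1): e=[2,4,46] → █
    (6,0)@(13, 1): e=[12,-28,68] → ·
    (4,1)@(9, 3): e=[6,12,34] → █
    (5,1)@(11, 3): e=[16,-20,56] → ·
    (2,2)@(5, 5): e=[0,52,0] → █  [on edge]
    (3,2)@(7, 5): e=[10,20,22] → █
    (4,2)@(9, 5): e=[20,-12,44] → ·
    (2,3)@(5, 7): e=[14,28,10] → █
    (3,3)@(7, 7): e=[24,-4,32] → ·
    (2,4)@(5, 9): e=[28,4,20] → █
    (3,4)@(7, 9): e=[38,-28,42] → ·
    (1,5)@(3, 11): e=[32,12,8] → █
  covered (7 px):
    · · · · · █ · · · · ·
    · · · · █ · · · · · ·
    · · █ █ · · · · · · ·
    · · █ · · · · · · · ·
    · · █ · · · · · · · ·
    · █ · · · · · · · · ·
    · · · · · · · · · · ·
    · · · · · · · · · · ·
T1:
  2·area = 52  (B↔C swapped to make it positive)
  edge (0, 16)→(12, 0): d=(12,-16) top-left  bias=+0
  edge (12, 0)→(7, 11): d=(-5,11) right/bottom  bias=-1
  edge (7, 11)→(0, 16): d=(-7,5) right/bottom  bias=-1
    (10,0)@(21, 1): e=[156,-104,0] → ·  [on edge]
    (4,2)@(9, 5): e=[12,8,32] → █
    (5,2)@(11, 5): e=[44,-14,22] → ·
    (3,3)@(7, 7): e=[4,20,28] → █
    (4,3)@(9, 7): e=[36,-2,18] → ·
    (3,4)@(7, 9): e=[28,10,14] → █
    (4,4)@(9, 9): e=[60,-12,4] → ·
    (2,5)@(5, 11): e=[20,22,10] → █
    (3,5)@(7, 11): e=[52,0,0] → ·  [on edge]
    (1,6)@(3, 13): e=[12,34,6] → █
    (2,6)@(5, 13): e=[44,12,-4] → ·
    (0,7)@(1, 15): e=[4,46,2] → █
  covered (6 px):
    · · · · · · · · · · ·
    · · · · · · · · · · ·
    · · · · █ · · · · · ·
    · · · █ · · · · · · ·
    · · · █ · · · · · · ·
    · · █ · · · · · · · ·
    · █ · · · · · · · · ·
    █ · · · · · · · · · ·
T2:
  2·area = 28
  edge (20, 0)→(2, 10): d=(-18,10) right/bottom  bias=-1
  edge (2, 10)→(10, 4): d=(8,-6) top-left  bias=+0
  edge (10, 4)→(20, 0): d=(10,-4) top-left  bias=+0
    (6,1)@(13, 3): e=[16,10,2] → █
    (7,1)@(15, 3): e=[-4,22,10] → ·
    (4,2)@(9, 5): e=[20,2,6] → █
    (5,2)@(11, 5): e=[0,14,14] → ·  [on edge]
    (6,2)@(13, 5): e=[-20,26,22] → ·
    (3,3)@(7, 7): e=[4,6,18] → █
    (4,3)@(9, 7): e=[-16,18,26] → ·
    (3,4)@(7, 9): e=[-32,22,38] → ·
  covered (3 px):
    · · · · · · · · · · ·
    · · · · · · █ · · · ·
    · · · · █ · · · · · ·
    · · · █ · · · · · · ·
    · · · · · · · · · · ·
    · · · · · · · · · · ·
    · · · · · · · · · · ·
    · · · · · · · · · · ·

Final: 16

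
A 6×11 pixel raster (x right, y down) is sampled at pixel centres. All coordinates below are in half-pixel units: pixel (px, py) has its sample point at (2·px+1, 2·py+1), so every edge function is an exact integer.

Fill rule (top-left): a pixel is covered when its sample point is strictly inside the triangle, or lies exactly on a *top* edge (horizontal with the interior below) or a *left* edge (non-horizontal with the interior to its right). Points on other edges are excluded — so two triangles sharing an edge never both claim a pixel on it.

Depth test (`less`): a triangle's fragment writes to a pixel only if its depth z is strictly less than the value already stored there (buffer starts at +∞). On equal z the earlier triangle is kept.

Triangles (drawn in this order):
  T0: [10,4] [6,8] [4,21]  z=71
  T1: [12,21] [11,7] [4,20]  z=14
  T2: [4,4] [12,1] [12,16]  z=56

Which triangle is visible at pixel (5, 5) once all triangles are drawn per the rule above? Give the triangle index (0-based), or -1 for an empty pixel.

T0:
  2·area = 44  (B↔C swapped to make it positive)
  edge (10, 4)→(4, 21): d=(-6,17) right/bottom  bias=-1
  edge (4, 21)→(6, 8): d=(2,-13) top-left  bias=+0
  edge (6, 8)→(10, 4): d=(4,-4) top-left  bias=+0
    (5,1)@(11, 3): e=[-11,55,0] → .  [on edge]
    (4,2)@(9, 5): e=[11,33,0] → X  [on edge]
    (5,2)@(11, 5): e=[-23,59,8] → .
    (3,3)@(7, 7): e=[33,11,0] → X  [on edge]
    (4,3)@(9, 7): e=[-1,37,8] → .
    (2,4)@(5, 9): e=[55,-11,0] → .  [on edge]
    (3,4)@(7, 9): e=[21,15,8] → X
    (4,4)@(9, 9): e=[-13,41,16] → .
    (1,5)@(3, 11): e=[77,-33,0] → .  [on edge]
    (3,5)@(7, 11): e=[9,19,16] → X
    (4,5)@(9, 11): e=[-25,45,24] → .
    (0,6)@(1, 13): e=[99,-55,0] → .  [on edge]
  covered (6 px):
    . . . . . .
    . . . . . .
    . . . . X .
    . . . X . .
    . . . X . .
    . . . X . .
    . . . . . .
    . . X . . .
    . . X . . .
    . . . . . .
    . . . . . .
T1:
  2·area = 111  (B↔C swapped to make it positive)
  edge (12, 21)→(4, 20): d=(-8,-1) top-left  bias=+0
  edge (4, 20)→(11, 7): d=(7,-13) top-left  bias=+0
  edge (11, 7)→(12, 21): d=(1,14) right/bottom  bias=-1
    (5,3)@(11, 7): e=[111,0,0] → .  [on edge]
    (5,4)@(11, 9): e=[95,14,2] → X
    (4,5)@(9, 11): e=[77,2,32] → X
    (4,6)@(9, 13): e=[61,16,34] → X
    (3,7)@(7, 15): e=[43,4,64] → X
    (3,8)@(7, 17): e=[27,18,66] → X
    (2,9)@(5, 19): e=[9,6,96] → X
    (2,10)@(5, 21): e=[-7,20,98] → .
    (3,10)@(7, 21): e=[-5,46,70] → .
    (4,10)@(9, 21): e=[-3,72,42] → .
    (5,10)@(11, 21): e=[-1,98,14] → .
  covered (15 px):
    . . . . . .
    . . . . . .
    . . . . . .
    . . . . . .
    . . . . . X
    . . . . X X
    . . . . X X
    . . . X X X
    . . . X X X
    . . X X X X
    . . . . . .
T2:
  2·area = 120
  edge (4, 4)→(12, 1): d=(8,-3) top-left  bias=+0
  edge (12, 1)→(12, 16): d=(0,15) right/bottom  bias=-1
  edge (12, 16)→(4, 4): d=(-8,-12) top-left  bias=+0
    (3,1)@(7, 3): e=[1,75,44] → X
    (4,1)@(9, 3): e=[7,45,68] → X
    (5,1)@(11, 3): e=[13,15,92] → X
    (2,2)@(5, 5): e=[11,105,4] → X
    (2,3)@(5, 7): e=[27,105,-12] → .
    (3,3)@(7, 7): e=[33,75,12] → X
    (3,4)@(7, 9): e=[49,75,-4] → .
    (4,4)@(9, 9): e=[55,45,20] → X
    (4,5)@(9, 11): e=[71,45,4] → X
    (4,6)@(9, 13): e=[87,45,-12] → .
    (5,6)@(11, 13): e=[93,15,12] → X
    (5,7)@(11, 15): e=[109,15,-4] → .
  covered (15 px):
    . . . . . .
    . . . X X X
    . . X X X X
    . . . X X X
    . . . . X X
    . . . . X X
    . . . . . X
    . . . . . .
    . . . . . .
    . . . . . .
    . . . . . .

Z-buffer (winner per pixel, '.' = empty):
  . . . . . .
  . . . 2 2 2
  . . 2 2 2 2
  . . . 2 2 2
  . . . 0 2 1
  . . . 0 1 1
  . . . . 1 1
  . . 0 1 1 1
  . . 0 1 1 1
  . . 1 1 1 1
  . . . . . .

Result: 1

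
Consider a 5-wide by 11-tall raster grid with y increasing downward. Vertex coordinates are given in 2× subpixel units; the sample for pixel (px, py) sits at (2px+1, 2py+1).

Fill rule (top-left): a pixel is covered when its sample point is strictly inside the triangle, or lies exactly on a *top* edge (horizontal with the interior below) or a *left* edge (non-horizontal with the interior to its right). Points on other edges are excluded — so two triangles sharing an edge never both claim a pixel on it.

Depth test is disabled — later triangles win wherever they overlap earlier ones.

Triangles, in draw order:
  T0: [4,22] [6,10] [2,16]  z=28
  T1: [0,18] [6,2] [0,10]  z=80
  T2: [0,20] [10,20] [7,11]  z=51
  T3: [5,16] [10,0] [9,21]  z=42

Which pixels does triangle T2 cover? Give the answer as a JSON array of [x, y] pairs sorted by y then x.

T0:
  2·area = 36  (B↔C swapped to make it positive)
  edge (4, 22)→(2, 16): d=(-2,-6) top-left  bias=+0
  edge (2, 16)→(6, 10): d=(4,-6) top-left  bias=+0
  edge (6, 10)→(4, 22): d=(-2,12) right/bottom  bias=-1
    (0,6)@(1, 13): e=[0,-18,54] → .  [on edge]
    (2,6)@(5, 13): e=[24,6,6] → X
    (3,6)@(7, 13): e=[36,18,-18] → .
    (1,7)@(3, 15): e=[8,2,26] → X
    (3,7)@(7, 15): e=[32,26,-22] → .
    (1,8)@(3, 17): e=[4,10,22] → X
    (2,8)@(5, 17): e=[16,22,-2] → .
    (1,9)@(3, 19): e=[0,18,18] → X  [on edge]
    (2,9)@(5, 19): e=[12,30,-6] → .
    (1,10)@(3, 21): e=[-4,26,14] → .
  covered (5 px):
    . . . . .
    . . . . .
    . . . . .
    . . . . .
    . . . . .
    . . . . .
    . . X . .
    . X X . .
    . X . . .
    . X . . .
    . . . . .
T1:
  2·area = 48  (B↔C swapped to make it positive)
  edge (0, 18)→(0, 10): d=(0,-8) top-left  bias=+0
  edge (0, 10)→(6, 2): d=(6,-8) top-left  bias=+0
  edge (6, 2)→(0, 18): d=(-6,16) right/bottom  bias=-1
    (1,3)@(3, 7): e=[24,6,18] → X
    (2,3)@(5, 7): e=[40,22,-14] → .
    (0,4)@(1, 9): e=[8,2,38] → X
    (2,4)@(5, 9): e=[40,34,-26] → .
    (0,5)@(1, 11): e=[8,14,26] → X
    (1,5)@(3, 11): e=[24,30,-6] → .
    (0,6)@(1, 13): e=[8,26,14] → X
    (1,6)@(3, 13): e=[24,42,-18] → .
    (0,7)@(1, 15): e=[8,38,2] → X
    (1,7)@(3, 15): e=[24,54,-30] → .
    (0,8)@(1, 17): e=[8,50,-10] → .
  covered (6 px):
    . . . . .
    . . . . .
    . . . . .
    . X . . .
    X X . . .
    X . . . .
    X . . . .
    X . . . .
    . . . . .
    . . . . .
    . . . . .
T2:
  2·area = 90  (B↔C swapped to make it positive)
  edge (0, 20)→(7, 11): d=(7,-9) top-left  bias=+0
  edge (7, 11)→(10, 20): d=(3,9) right/bottom  bias=-1
  edge (10, 20)→(0, 20): d=(-10,0) right/bottom  bias=-1
    (2,2)@(5, 5): e=[-60,0,150] → .  [on edge]
    (3,5)@(7, 11): e=[0,0,90] → .  [on edge]
    (3,6)@(7, 13): e=[14,6,70] → X
    (4,6)@(9, 13): e=[32,-12,70] → .
    (2,7)@(5, 15): e=[10,30,50] → X
    (4,7)@(9, 15): e=[46,-6,50] → .
    (1,8)@(3, 17): e=[6,54,30] → X
    (4,8)@(9, 17): e=[60,0,30] → .  [on edge]
    (0,9)@(1, 19): e=[2,78,10] → X
    (4,9)@(9, 19): e=[74,6,10] → X
    (0,10)@(1, 21): e=[16,84,-10] → .
    (1,10)@(3, 21): e=[34,66,-10] → .
  covered (11 px):
    . . . . .
    . . . . .
    . . . . .
    . . . . .
    . . . . .
    . . . . .
    . . . X .
    . . X X .
    . X X X .
    X X X X X
    . . . . .
T3:
  2·area = 89
  edge (5, 16)→(10, 0): d=(5,-16) top-left  bias=+0
  edge (10, 0)→(9, 21): d=(-1,21) right/bottom  bias=-1
  edge (9, 21)→(5, 16): d=(-4,-5) top-left  bias=+0
    (4,2)@(9, 5): e=[9,16,64] → X
    (4,3)@(9, 7): e=[19,14,56] → X
    (4,4)@(9, 9): e=[29,12,48] → X
    (0,5)@(1, 11): e=[-89,178,0] → .  [on edge]
    (3,5)@(7, 11): e=[7,52,30] → X
    (3,6)@(7, 13): e=[17,50,22] → X
    (3,7)@(7, 15): e=[27,48,14] → X
    (3,8)@(7, 17): e=[37,46,6] → X
    (3,9)@(7, 19): e=[47,44,-2] → .
    (4,9)@(9, 19): e=[79,2,8] → X
    (4,10)@(9, 21): e=[89,0,0] → .  [on edge]
  covered (12 px):
    . . . . .
    . . . . .
    . . . . X
    . . . . X
    . . . . X
    . . . X X
    . . . X X
    . . . X X
    . . . X X
    . . . . X
    . . . . .

Answer: [[3,6],[2,7],[3,7],[1,8],[2,8],[3,8],[0,9],[1,9],[2,9],[3,9],[4,9]]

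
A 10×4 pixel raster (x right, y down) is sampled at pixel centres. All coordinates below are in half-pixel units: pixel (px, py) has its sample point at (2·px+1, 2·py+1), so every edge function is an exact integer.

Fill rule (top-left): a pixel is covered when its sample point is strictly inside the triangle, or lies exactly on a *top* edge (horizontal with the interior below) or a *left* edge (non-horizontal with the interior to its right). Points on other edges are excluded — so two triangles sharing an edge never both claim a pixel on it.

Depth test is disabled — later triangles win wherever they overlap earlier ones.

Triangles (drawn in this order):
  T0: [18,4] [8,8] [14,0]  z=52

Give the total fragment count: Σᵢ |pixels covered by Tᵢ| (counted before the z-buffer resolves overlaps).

T0:
  2·area = 56
  edge (18, 4)→(8, 8): d=(-10,4) right/bottom  bias=-1
  edge (8, 8)→(14, 0): d=(6,-8) top-left  bias=+0
  edge (14, 0)→(18, 4): d=(4,4) right/bottom  bias=-1
    (7,0)@(15, 1): e=[42,14,0] → ·  [on edge]
    (6,1)@(13, 3): e=[30,10,16] → #
    (7,1)@(15, 3): e=[22,26,8] → #
    (8,1)@(17, 3): e=[14,42,0] → ·  [on edge]
    (5,2)@(11, 5): e=[18,6,32] → #
    (8,2)@(17, 5): e=[-6,54,8] → ·
    (9,2)@(19, 5): e=[-14,70,0] → ·  [on edge]
    (4,3)@(9, 7): e=[6,2,48] → #
    (5,3)@(11, 7): e=[-2,18,40] → ·
    (6,3)@(13, 7): e=[-10,34,32] → ·
    (7,3)@(15, 7): e=[-18,50,24] → ·
  covered (6 px):
    · · · · · · · · · ·
    · · · · · · # # · ·
    · · · · · # # # · ·
    · · · · # · · · · ·

Result: 6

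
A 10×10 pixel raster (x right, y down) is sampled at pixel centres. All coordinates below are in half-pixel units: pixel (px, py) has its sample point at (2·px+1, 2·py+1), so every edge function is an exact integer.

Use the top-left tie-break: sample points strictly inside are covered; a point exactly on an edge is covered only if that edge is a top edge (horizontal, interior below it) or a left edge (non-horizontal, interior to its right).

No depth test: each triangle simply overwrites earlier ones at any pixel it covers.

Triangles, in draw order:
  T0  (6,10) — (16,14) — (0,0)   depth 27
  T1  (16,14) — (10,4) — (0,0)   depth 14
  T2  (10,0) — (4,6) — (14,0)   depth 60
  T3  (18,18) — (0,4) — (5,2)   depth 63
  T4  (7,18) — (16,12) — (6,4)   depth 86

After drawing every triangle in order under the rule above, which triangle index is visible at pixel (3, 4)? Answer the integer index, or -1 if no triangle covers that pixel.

T0:
  2·area = 76  (B↔C swapped to make it positive)
  edge (6, 10)→(0, 0): d=(-6,-10) top-left  bias=+0
  edge (0, 0)→(16, 14): d=(16,14) right/bottom  bias=-1
  edge (16, 14)→(6, 10): d=(-10,-4) top-left  bias=+0
    (0,0)@(1, 1): e=[4,2,70] → █
    (1,0)@(3, 1): e=[24,-26,78] → ·
    (0,1)@(1, 3): e=[-8,34,50] → ·
    (1,1)@(3, 3): e=[12,6,58] → █
    (2,1)@(5, 3): e=[32,-22,66] → ·
    (1,2)@(3, 5): e=[0,38,38] → █  [on edge]
    (2,2)@(5, 5): e=[20,10,46] → █
    (3,2)@(7, 5): e=[40,-18,54] → ·
    (1,3)@(3, 7): e=[-12,70,18] → ·
    (2,3)@(5, 7): e=[8,42,26] → █
    (3,3)@(7, 7): e=[28,14,34] → █
    (4,3)@(9, 7): e=[48,-14,42] → ·
    (4,7)@(9, 15): e=[0,114,-38] → ·  [on edge]
  covered (10 px):
    █ · · · · · · · · ·
    · █ · · · · · · · ·
    · █ █ · · · · · · ·
    · · █ █ · · · · · ·
    · · · █ █ · · · · ·
    · · · · █ █ · · · ·
    · · · · · · · · · ·
    · · · · · · · · · ·
    · · · · · · · · · ·
    · · · · · · · · · ·
T1:
  2·area = 76  (B↔C swapped to make it positive)
  edge (16, 14)→(0, 0): d=(-16,-14) top-left  bias=+0
  edge (0, 0)→(10, 4): d=(10,4) right/bottom  bias=-1
  edge (10, 4)→(16, 14): d=(6,10) right/bottom  bias=-1
    (2,1)@(5, 3): e=[22,10,44] → █
    (3,1)@(7, 3): e=[50,2,24] → █
    (4,1)@(9, 3): e=[78,-6,4] → ·
    (2,2)@(5, 5): e=[-10,30,56] → ·
    (3,2)@(7, 5): e=[18,22,36] → █
    (4,2)@(9, 5): e=[46,14,16] → █
    (5,2)@(11, 5): e=[74,6,-4] → ·
    (3,3)@(7, 7): e=[-14,42,48] → ·
    (4,3)@(9, 7): e=[14,34,28] → █
    (5,3)@(11, 7): e=[42,26,8] → █
    (6,3)@(13, 7): e=[70,18,-12] → ·
    (4,4)@(9, 9): e=[-18,54,40] → ·
    (6,4)@(13, 9): e=[38,38,0] → ·  [on edge]
    (9,9)@(19, 19): e=[-38,114,0] → ·  [on edge]
  covered (9 px):
    · · · · · · · · · ·
    · · █ █ · · · · · ·
    · · · █ █ · · · · ·
    · · · · █ █ · · · ·
    · · · · · █ · · · ·
    · · · · · · █ · · ·
    · · · · · · · █ · ·
    · · · · · · · · · ·
    · · · · · · · · · ·
    · · · · · · · · · ·
T2:
  2·area = 24  (B↔C swapped to make it positive)
  edge (10, 0)→(14, 0): d=(4,0) top-left  bias=+0
  edge (14, 0)→(4, 6): d=(-10,6) right/bottom  bias=-1
  edge (4, 6)→(10, 0): d=(6,-6) top-left  bias=+0
    (4,0)@(9, 1): e=[4,20,0] → █  [on edge]
    (5,0)@(11, 1): e=[4,8,12] → █
    (6,0)@(13, 1): e=[4,-4,24] → ·
    (3,1)@(7, 3): e=[12,12,0] → █  [on edge]
    (4,1)@(9, 3): e=[12,0,12] → ·  [on edge]
    (5,1)@(11, 3): e=[12,-12,24] → ·
    (2,2)@(5, 5): e=[20,4,0] → █  [on edge]
    (3,2)@(7, 5): e=[20,-8,12] → ·
    (1,3)@(3, 7): e=[28,-4,0] → ·  [on edge]
    (2,3)@(5, 7): e=[28,-16,12] → ·
    (0,4)@(1, 9): e=[36,-12,0] → ·  [on edge]
  covered (4 px):
    · · · · █ █ · · · ·
    · · · █ · · · · · ·
    · · █ · · · · · · ·
    · · · · · · · · · ·
    · · · · · · · · · ·
    · · · · · · · · · ·
    · · · · · · · · · ·
    · · · · · · · · · ·
    · · · · · · · · · ·
    · · · · · · · · · ·
T3:
  2·area = 106
  edge (18, 18)→(0, 4): d=(-18,-14) top-left  bias=+0
  edge (0, 4)→(5, 2): d=(5,-2) top-left  bias=+0
  edge (5, 2)→(18, 18): d=(13,16) right/bottom  bias=-1
    (1,1)@(3, 3): e=[60,1,45] → █
    (2,1)@(5, 3): e=[88,5,13] → █
    (3,1)@(7, 3): e=[116,9,-19] → ·
    (1,2)@(3, 5): e=[24,11,71] → █
    (3,2)@(7, 5): e=[80,19,7] → █
    (4,2)@(9, 5): e=[108,23,-25] → ·
    (1,3)@(3, 7): e=[-12,21,97] → ·
    (2,3)@(5, 7): e=[16,25,65] → █
    (4,3)@(9, 7): e=[72,33,1] → █
    (5,3)@(11, 7): e=[100,37,-31] → ·
    (2,4)@(5, 9): e=[-20,35,91] → ·
    (3,4)@(7, 9): e=[8,39,59] → █
    (4,5)@(9, 11): e=[0,53,53] → █  [on edge]
  covered (15 px):
    · · · · · · · · · ·
    · █ █ · · · · · · ·
    · █ █ █ · · · · · ·
    · · █ █ █ · · · · ·
    · · · █ █ · · · · ·
    · · · · █ █ · · · ·
    · · · · · · █ · · ·
    · · · · · · · █ · ·
    · · · · · · · · █ ·
    · · · · · · · · · ·
T4:
  2·area = 132  (B↔C swapped to make it positive)
  edge (7, 18)→(6, 4): d=(-1,-14) top-left  bias=+0
  edge (6, 4)→(16, 12): d=(10,8) right/bottom  bias=-1
  edge (16, 12)→(7, 18): d=(-9,6) right/bottom  bias=-1
    (3,2)@(7, 5): e=[13,2,117] → █
    (4,2)@(9, 5): e=[41,-14,105] → ·
    (3,3)@(7, 7): e=[11,22,99] → █
    (4,3)@(9, 7): e=[39,6,87] → █
    (5,3)@(11, 7): e=[67,-10,75] → ·
    (3,4)@(7, 9): e=[9,42,81] → █
    (5,4)@(11, 9): e=[65,10,57] → █
    (6,4)@(13, 9): e=[93,-6,45] → ·
    (3,5)@(7, 11): e=[7,62,63] → █
    (6,5)@(13, 11): e=[91,14,27] → █
    (7,5)@(15, 11): e=[119,-2,15] → ·
    (3,6)@(7, 13): e=[5,82,45] → █
  covered (18 px):
    · · · · · · · · · ·
    · · · · · · · · · ·
    · · · █ · · · · · ·
    · · · █ █ · · · · ·
    · · · █ █ █ · · · ·
    · · · █ █ █ █ · · ·
    · · · █ █ █ █ · · ·
    · · · █ █ █ · · · ·
    · · · █ · · · · · ·
    · · · · · · · · · ·

Z-buffer (winner per pixel, '.' = empty):
  0 . . . 2 2 . . . .
  . 3 3 2 . . . . . .
  . 3 3 4 1 . . . . .
  . . 3 4 4 1 . . . .
  . . . 4 4 4 . . . .
  . . . 4 4 4 4 . . .
  . . . 4 4 4 4 1 . .
  . . . 4 4 4 . 3 . .
  . . . 4 . . . . 3 .
  . . . . . . . . . .

Result: 4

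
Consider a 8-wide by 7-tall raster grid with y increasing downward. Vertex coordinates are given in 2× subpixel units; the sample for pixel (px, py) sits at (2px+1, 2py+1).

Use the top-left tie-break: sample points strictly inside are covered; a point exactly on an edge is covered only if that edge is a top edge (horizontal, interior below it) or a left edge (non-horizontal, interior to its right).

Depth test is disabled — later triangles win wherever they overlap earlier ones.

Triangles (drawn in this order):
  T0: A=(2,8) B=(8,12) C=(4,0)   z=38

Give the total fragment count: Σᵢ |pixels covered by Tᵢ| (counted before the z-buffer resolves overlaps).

T0:
  2·area = 56  (B↔C swapped to make it positive)
  edge (2, 8)→(4, 0): d=(2,-8) top-left  bias=+0
  edge (4, 0)→(8, 12): d=(4,12) right/bottom  bias=-1
  edge (8, 12)→(2, 8): d=(-6,-4) top-left  bias=+0
    (2,1)@(5, 3): e=[14,0,42] → ·  [on edge]
    (1,2)@(3, 5): e=[2,32,22] → █
    (2,2)@(5, 5): e=[18,8,30] → █
    (3,2)@(7, 5): e=[34,-16,38] → ·
    (1,3)@(3, 7): e=[6,40,10] → █
    (3,3)@(7, 7): e=[38,-8,26] → ·
    (1,4)@(3, 9): e=[10,48,-2] → ·
    (2,4)@(5, 9): e=[26,24,6] → █
    (3,4)@(7, 9): e=[42,0,14] → ·  [on edge]
    (2,5)@(5, 11): e=[30,32,-6] → ·
    (3,5)@(7, 11): e=[46,8,2] → █
    (4,5)@(9, 11): e=[62,-16,10] → ·
  covered (6 px):
    · · · · · · · ·
    · · · · · · · ·
    · █ █ · · · · ·
    · █ █ · · · · ·
    · · █ · · · · ·
    · · · █ · · · ·
    · · · · · · · ·

Answer: 6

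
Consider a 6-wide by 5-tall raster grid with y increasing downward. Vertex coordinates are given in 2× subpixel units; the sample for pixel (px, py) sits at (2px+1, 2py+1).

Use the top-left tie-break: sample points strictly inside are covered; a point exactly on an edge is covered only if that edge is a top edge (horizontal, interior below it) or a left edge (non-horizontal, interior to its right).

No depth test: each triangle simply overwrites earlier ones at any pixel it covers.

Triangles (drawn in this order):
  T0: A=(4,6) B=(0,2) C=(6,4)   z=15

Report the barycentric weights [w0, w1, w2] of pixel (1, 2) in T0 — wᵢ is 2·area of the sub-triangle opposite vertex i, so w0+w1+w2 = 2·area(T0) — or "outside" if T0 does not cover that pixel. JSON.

T0:
  2·area = 16
  edge (4, 6)→(0, 2): d=(-4,-4) top-left  bias=+0
  edge (0, 2)→(6, 4): d=(6,2) right/bottom  bias=-1
  edge (6, 4)→(4, 6): d=(-2,2) right/bottom  bias=-1
    (4,0)@(9, 1): e=[40,-24,0] → .  [on edge]
    (0,1)@(1, 3): e=[0,4,12] → X  [on edge]
    (1,1)@(3, 3): e=[8,0,8] → .  [on edge]
    (3,1)@(7, 3): e=[24,-8,0] → .  [on edge]
    (0,2)@(1, 5): e=[-8,16,8] → .
    (1,2)@(3, 5): e=[0,12,4] → X  [on edge]
    (2,2)@(5, 5): e=[8,8,0] → .  [on edge]
    (4,2)@(9, 5): e=[24,0,-8] → .  [on edge]
    (1,3)@(3, 7): e=[-8,24,0] → .  [on edge]
    (2,3)@(5, 7): e=[0,20,-4] → .  [on edge]
    (0,4)@(1, 9): e=[-24,40,0] → .  [on edge]
    (3,4)@(7, 9): e=[0,28,-12] → .  [on edge]
  covered (2 px):
    . . . . . .
    X . . . . .
    . X . . . .
    . . . . . .
    . . . . . .

Final: [12,4,0]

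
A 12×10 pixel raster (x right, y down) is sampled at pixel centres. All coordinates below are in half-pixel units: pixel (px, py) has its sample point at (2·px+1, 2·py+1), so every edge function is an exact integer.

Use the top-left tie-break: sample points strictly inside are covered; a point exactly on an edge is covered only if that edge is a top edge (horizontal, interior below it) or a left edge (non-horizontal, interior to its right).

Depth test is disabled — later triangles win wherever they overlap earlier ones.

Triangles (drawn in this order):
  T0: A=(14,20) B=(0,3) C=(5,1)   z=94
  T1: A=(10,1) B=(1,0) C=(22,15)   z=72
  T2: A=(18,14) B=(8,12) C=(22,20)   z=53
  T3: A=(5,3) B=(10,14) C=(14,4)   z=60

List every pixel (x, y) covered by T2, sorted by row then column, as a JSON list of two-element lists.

T0:
  2·area = 113
  edge (14, 20)→(0, 3): d=(-14,-17) top-left  bias=+0
  edge (0, 3)→(5, 1): d=(5,-2) top-left  bias=+0
  edge (5, 1)→(14, 20): d=(9,19) right/bottom  bias=-1
    (2,0)@(5, 1): e=[113,0,0] → ·  [on edge]
    (0,1)@(1, 3): e=[17,2,94] → █
    (1,1)@(3, 3): e=[51,6,56] → █
    (2,1)@(5, 3): e=[85,10,18] → █
    (3,1)@(7, 3): e=[119,14,-20] → ·
    (0,2)@(1, 5): e=[-11,12,112] → ·
    (1,2)@(3, 5): e=[23,16,74] → █
    (3,2)@(7, 5): e=[91,24,-2] → ·
    (1,3)@(3, 7): e=[-5,26,92] → ·
    (2,3)@(5, 7): e=[29,30,54] → █
    (3,3)@(7, 7): e=[63,34,16] → █
    (4,3)@(9, 7): e=[97,38,-22] → ·
  covered (13 px):
    · · · · · · · · · · · ·
    █ █ █ · · · · · · · · ·
    · █ █ · · · · · · · · ·
    · · █ █ · · · · · · · ·
    · · █ █ · · · · · · · ·
    · · · █ █ · · · · · · ·
    · · · · █ · · · · · · ·
    · · · · · █ · · · · · ·
    · · · · · · · · · · · ·
    · · · · · · · · · · · ·
T1:
  2·area = 114  (B↔C swapped to make it positive)
  edge (10, 1)→(22, 15): d=(12,14) right/bottom  bias=-1
  edge (22, 15)→(1, 0): d=(-21,-15) top-left  bias=+0
  edge (1, 0)→(10, 1): d=(9,1) right/bottom  bias=-1
    (1,0)@(3, 1): e=[98,9,7] → █
    (2,0)@(5, 1): e=[70,39,5] → █
    (3,0)@(7, 1): e=[42,69,3] → █
    (4,0)@(9, 1): e=[14,99,1] → █
    (5,0)@(11, 1): e=[-14,129,-1] → ·
    (1,1)@(3, 3): e=[122,-33,25] → ·
    (2,1)@(5, 3): e=[94,-3,23] → ·
    (3,1)@(7, 3): e=[66,27,21] → █
    (5,1)@(11, 3): e=[10,87,17] → █
    (6,1)@(13, 3): e=[-18,117,15] → ·
    (3,2)@(7, 5): e=[90,-15,39] → ·
    (4,2)@(9, 5): e=[62,15,37] → █
  covered (15 px):
    · █ █ █ █ · · · · · · ·
    · · · █ █ █ · · · · · ·
    · · · · █ █ █ · · · · ·
    · · · · · █ █ █ · · · ·
    · · · · · · · █ · · · ·
    · · · · · · · · █ · · ·
    · · · · · · · · · · · ·
    · · · · · · · · · · · ·
    · · · · · · · · · · · ·
    · · · · · · · · · · · ·
T2:
  2·area = 52  (B↔C swapped to make it positive)
  edge (18, 14)→(22, 20): d=(4,6) right/bottom  bias=-1
  edge (22, 20)→(8, 12): d=(-14,-8) top-left  bias=+0
  edge (8, 12)→(18, 14): d=(10,2) right/bottom  bias=-1
    (1,5)@(3, 11): e=[78,-26,0] → ·  [on edge]
    (5,6)@(11, 13): e=[38,10,4] → █
    (6,6)@(13, 13): e=[26,26,0] → ·  [on edge]
    (5,7)@(11, 15): e=[46,-18,24] → ·
    (7,7)@(15, 15): e=[22,14,16] → █
    (8,7)@(17, 15): e=[10,30,12] → █
    (9,7)@(19, 15): e=[-2,46,8] → ·
    (11,7)@(23, 15): e=[-26,78,0] → ·  [on edge]
    (7,8)@(15, 17): e=[30,-14,36] → ·
    (8,8)@(17, 17): e=[18,2,32] → █
    (9,8)@(19, 17): e=[6,18,28] → █
    (10,8)@(21, 17): e=[-6,34,24] → ·
  covered (6 px):
    · · · · · · · · · · · ·
    · · · · · · · · · · · ·
    · · · · · · · · · · · ·
    · · · · · · · · · · · ·
    · · · · · · · · · · · ·
    · · · · · · · · · · · ·
    · · · · · █ · · · · · ·
    · · · · · · · █ █ · · ·
    · · · · · · · · █ █ · ·
    · · · · · · · · · · █ ·
T3:
  2·area = 94  (B↔C swapped to make it positive)
  edge (5, 3)→(14, 4): d=(9,1) right/bottom  bias=-1
  edge (14, 4)→(10, 14): d=(-4,10) right/bottom  bias=-1
  edge (10, 14)→(5, 3): d=(-5,-11) top-left  bias=+0
    (2,1)@(5, 3): e=[0,94,0] → ·  [on edge]
    (3,2)@(7, 5): e=[16,66,12] → █
    (4,2)@(9, 5): e=[14,46,34] → █
    (5,2)@(11, 5): e=[12,26,56] → █
    (6,2)@(13, 5): e=[10,6,78] → █
    (7,2)@(15, 5): e=[8,-14,100] → ·
    (11,2)@(23, 5): e=[0,-94,188] → ·  [on edge]
    (3,3)@(7, 7): e=[34,58,2] → █
    (6,3)@(13, 7): e=[28,-2,68] → ·
    (3,4)@(7, 9): e=[52,50,-8] → ·
    (4,4)@(9, 9): e=[50,30,14] → █
    (6,4)@(13, 9): e=[46,-10,58] → ·
  covered (11 px):
    · · · · · · · · · · · ·
    · · · · · · · · · · · ·
    · · · █ █ █ █ · · · · ·
    · · · █ █ █ · · · · · ·
    · · · · █ █ · · · · · ·
    · · · · █ █ · · · · · ·
    · · · · · · · · · · · ·
    · · · · · · · · · · · ·
    · · · · · · · · · · · ·
    · · · · · · · · · · · ·

Result: [[5,6],[7,7],[8,7],[8,8],[9,8],[10,9]]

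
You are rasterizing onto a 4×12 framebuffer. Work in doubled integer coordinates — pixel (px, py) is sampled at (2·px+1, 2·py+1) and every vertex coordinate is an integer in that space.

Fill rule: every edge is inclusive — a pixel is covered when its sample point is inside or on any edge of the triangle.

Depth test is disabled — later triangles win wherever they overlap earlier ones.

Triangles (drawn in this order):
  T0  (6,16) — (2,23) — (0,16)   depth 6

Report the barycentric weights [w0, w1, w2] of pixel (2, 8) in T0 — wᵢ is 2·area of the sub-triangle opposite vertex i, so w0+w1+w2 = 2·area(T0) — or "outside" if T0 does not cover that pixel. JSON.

T0:
  2·area = 42
  edge (6, 16)→(2, 23): d=(-4,7) inclusive
  edge (2, 23)→(0, 16): d=(-2,-7) inclusive
  edge (0, 16)→(6, 16): d=(6,0) inclusive
    (0,8)@(1, 17): e=[31,5,6] → X
    (1,8)@(3, 17): e=[17,19,6] → X
    (2,8)@(5, 17): e=[3,33,6] → X
    (3,8)@(7, 17): e=[-11,47,6] → .
    (0,9)@(1, 19): e=[23,1,18] → X
    (2,9)@(5, 19): e=[-5,29,18] → .
    (0,10)@(1, 21): e=[15,-3,30] → .
    (1,10)@(3, 21): e=[1,11,30] → X
    (2,10)@(5, 21): e=[-13,25,30] → .
    (1,11)@(3, 23): e=[-7,7,42] → .
  covered (6 px):
    . . . .
    . . . .
    . . . .
    . . . .
    . . . .
    . . . .
    . . . .
    . . . .
    X X X .
    X X . .
    . X . .
    . . . .

Result: [33,6,3]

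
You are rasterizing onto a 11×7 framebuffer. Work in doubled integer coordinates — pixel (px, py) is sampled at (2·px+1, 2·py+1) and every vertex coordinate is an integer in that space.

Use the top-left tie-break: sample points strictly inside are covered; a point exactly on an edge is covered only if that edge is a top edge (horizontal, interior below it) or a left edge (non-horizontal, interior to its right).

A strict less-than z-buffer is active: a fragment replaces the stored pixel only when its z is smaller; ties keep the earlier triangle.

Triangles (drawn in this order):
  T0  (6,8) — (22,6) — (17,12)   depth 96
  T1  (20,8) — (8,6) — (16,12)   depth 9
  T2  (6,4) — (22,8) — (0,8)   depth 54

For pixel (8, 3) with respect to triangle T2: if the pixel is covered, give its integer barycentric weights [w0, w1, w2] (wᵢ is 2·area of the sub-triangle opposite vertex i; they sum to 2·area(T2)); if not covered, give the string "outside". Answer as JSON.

T0:
  2·area = 86
  edge (6, 8)→(22, 6): d=(16,-2) top-left  bias=+0
  edge (22, 6)→(17, 12): d=(-5,6) right/bottom  bias=-1
  edge (17, 12)→(6, 8): d=(-11,-4) top-left  bias=+0
    (7,3)@(15, 7): e=[2,37,47] → X
    (8,3)@(17, 7): e=[6,25,55] → X
    (9,3)@(19, 7): e=[10,13,63] → X
    (10,3)@(21, 7): e=[14,1,71] → X
    (4,4)@(9, 9): e=[22,63,1] → X
    (5,4)@(11, 9): e=[26,51,9] → X
    (6,4)@(13, 9): e=[30,39,17] → X
    (10,4)@(21, 9): e=[46,-9,49] → .
    (4,5)@(9, 11): e=[54,53,-21] → .
    (5,5)@(11, 11): e=[58,41,-13] → .
    (6,5)@(13, 11): e=[62,29,-5] → .
    (7,5)@(15, 11): e=[66,17,3] → X
  covered (12 px):
    . . . . . . . . . . .
    . . . . . . . . . . .
    . . . . . . . . . . .
    . . . . . . . X X X X
    . . . . X X X X X X .
    . . . . . . . X X . .
    . . . . . . . . . . .
T1:
  2·area = 56  (B↔C swapped to make it positive)
  edge (20, 8)→(16, 12): d=(-4,4) right/bottom  bias=-1
  edge (16, 12)→(8, 6): d=(-8,-6) top-left  bias=+0
  edge (8, 6)→(20, 8): d=(12,2) right/bottom  bias=-1
    (5,3)@(11, 7): e=[40,10,6] → X
    (6,3)@(13, 7): e=[32,22,2] → X
    (7,3)@(15, 7): e=[24,34,-2] → .
    (10,3)@(21, 7): e=[0,70,-14] → .  [on edge]
    (5,4)@(11, 9): e=[32,-6,30] → .
    (6,4)@(13, 9): e=[24,6,26] → X
    (7,4)@(15, 9): e=[16,18,22] → X
    (8,4)@(17, 9): e=[8,30,18] → X
    (9,4)@(19, 9): e=[0,42,14] → .  [on edge]
    (6,5)@(13, 11): e=[16,-10,50] → .
    (7,5)@(15, 11): e=[8,2,46] → X
    (8,5)@(17, 11): e=[0,14,42] → .  [on edge]
    (7,6)@(15, 13): e=[0,-14,70] → .  [on edge]
  covered (6 px):
    . . . . . . . . . . .
    . . . . . . . . . . .
    . . . . . . . . . . .
    . . . . . X X . . . .
    . . . . . . X X X . .
    . . . . . . . X . . .
    . . . . . . . . . . .
T2:
  2·area = 88
  edge (6, 4)→(22, 8): d=(16,4) right/bottom  bias=-1
  edge (22, 8)→(0, 8): d=(-22,0) right/bottom  bias=-1
  edge (0, 8)→(6, 4): d=(6,-4) top-left  bias=+0
    (2,2)@(5, 5): e=[20,66,2] → X
    (3,2)@(7, 5): e=[12,66,10] → X
    (4,2)@(9, 5): e=[4,66,18] → X
    (5,2)@(11, 5): e=[-4,66,26] → .
    (1,3)@(3, 7): e=[60,22,6] → X
    (5,3)@(11, 7): e=[28,22,38] → X
    (6,3)@(13, 7): e=[20,22,46] → X
    (7,3)@(15, 7): e=[12,22,54] → X
    (8,3)@(17, 7): e=[4,22,62] → X
    (9,3)@(19, 7): e=[-4,22,70] → .
    (1,4)@(3, 9): e=[92,-22,18] → .
    (2,4)@(5, 9): e=[84,-22,26] → .
  covered (11 px):
    . . . . . . . . . . .
    . . . . . . . . . . .
    . . X X X . . . . . .
    . X X X X X X X X . .
    . . . . . . . . . . .
    . . . . . . . . . . .
    . . . . . . . . . . .

Answer: [22,62,4]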